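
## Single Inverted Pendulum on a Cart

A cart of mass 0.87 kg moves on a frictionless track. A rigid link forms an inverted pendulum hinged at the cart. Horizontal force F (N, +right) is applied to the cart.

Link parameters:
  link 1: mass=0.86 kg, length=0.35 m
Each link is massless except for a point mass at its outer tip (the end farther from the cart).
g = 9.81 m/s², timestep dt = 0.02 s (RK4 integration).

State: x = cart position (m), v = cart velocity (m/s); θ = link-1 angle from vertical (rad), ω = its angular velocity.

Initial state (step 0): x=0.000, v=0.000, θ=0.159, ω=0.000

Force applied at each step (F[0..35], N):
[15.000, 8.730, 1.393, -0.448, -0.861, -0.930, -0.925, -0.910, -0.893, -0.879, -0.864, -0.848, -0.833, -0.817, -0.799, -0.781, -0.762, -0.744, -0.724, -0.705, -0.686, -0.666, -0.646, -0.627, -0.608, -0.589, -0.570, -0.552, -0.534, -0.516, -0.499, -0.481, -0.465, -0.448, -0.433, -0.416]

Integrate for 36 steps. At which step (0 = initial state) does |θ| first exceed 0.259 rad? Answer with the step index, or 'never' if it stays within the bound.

apply F[0]=+15.000 → step 1: x=0.003, v=0.308, θ=0.151, ω=-0.781
apply F[1]=+8.730 → step 2: x=0.011, v=0.479, θ=0.132, ω=-1.186
apply F[2]=+1.393 → step 3: x=0.021, v=0.489, θ=0.108, ω=-1.147
apply F[3]=-0.448 → step 4: x=0.030, v=0.461, θ=0.087, ω=-1.013
apply F[4]=-0.861 → step 5: x=0.039, v=0.427, θ=0.068, ω=-0.873
apply F[5]=-0.930 → step 6: x=0.047, v=0.394, θ=0.052, ω=-0.747
apply F[6]=-0.925 → step 7: x=0.055, v=0.365, θ=0.038, ω=-0.637
apply F[7]=-0.910 → step 8: x=0.062, v=0.338, θ=0.026, ω=-0.542
apply F[8]=-0.893 → step 9: x=0.068, v=0.313, θ=0.016, ω=-0.460
apply F[9]=-0.879 → step 10: x=0.074, v=0.291, θ=0.008, ω=-0.389
apply F[10]=-0.864 → step 11: x=0.080, v=0.270, θ=0.000, ω=-0.328
apply F[11]=-0.848 → step 12: x=0.085, v=0.251, θ=-0.006, ω=-0.276
apply F[12]=-0.833 → step 13: x=0.090, v=0.233, θ=-0.011, ω=-0.230
apply F[13]=-0.817 → step 14: x=0.094, v=0.217, θ=-0.015, ω=-0.190
apply F[14]=-0.799 → step 15: x=0.099, v=0.202, θ=-0.018, ω=-0.156
apply F[15]=-0.781 → step 16: x=0.103, v=0.188, θ=-0.021, ω=-0.127
apply F[16]=-0.762 → step 17: x=0.106, v=0.175, θ=-0.023, ω=-0.102
apply F[17]=-0.744 → step 18: x=0.110, v=0.162, θ=-0.025, ω=-0.080
apply F[18]=-0.724 → step 19: x=0.113, v=0.151, θ=-0.027, ω=-0.062
apply F[19]=-0.705 → step 20: x=0.116, v=0.140, θ=-0.028, ω=-0.046
apply F[20]=-0.686 → step 21: x=0.118, v=0.129, θ=-0.028, ω=-0.032
apply F[21]=-0.666 → step 22: x=0.121, v=0.120, θ=-0.029, ω=-0.020
apply F[22]=-0.646 → step 23: x=0.123, v=0.110, θ=-0.029, ω=-0.010
apply F[23]=-0.627 → step 24: x=0.125, v=0.102, θ=-0.029, ω=-0.002
apply F[24]=-0.608 → step 25: x=0.127, v=0.093, θ=-0.029, ω=0.005
apply F[25]=-0.589 → step 26: x=0.129, v=0.086, θ=-0.029, ω=0.011
apply F[26]=-0.570 → step 27: x=0.131, v=0.078, θ=-0.029, ω=0.017
apply F[27]=-0.552 → step 28: x=0.132, v=0.071, θ=-0.029, ω=0.021
apply F[28]=-0.534 → step 29: x=0.133, v=0.064, θ=-0.028, ω=0.024
apply F[29]=-0.516 → step 30: x=0.135, v=0.058, θ=-0.028, ω=0.027
apply F[30]=-0.499 → step 31: x=0.136, v=0.052, θ=-0.027, ω=0.029
apply F[31]=-0.481 → step 32: x=0.137, v=0.046, θ=-0.026, ω=0.031
apply F[32]=-0.465 → step 33: x=0.138, v=0.040, θ=-0.026, ω=0.033
apply F[33]=-0.448 → step 34: x=0.138, v=0.035, θ=-0.025, ω=0.034
apply F[34]=-0.433 → step 35: x=0.139, v=0.030, θ=-0.024, ω=0.035
apply F[35]=-0.416 → step 36: x=0.139, v=0.025, θ=-0.024, ω=0.035
max |θ| = 0.159 ≤ 0.259 over all 37 states.

Answer: never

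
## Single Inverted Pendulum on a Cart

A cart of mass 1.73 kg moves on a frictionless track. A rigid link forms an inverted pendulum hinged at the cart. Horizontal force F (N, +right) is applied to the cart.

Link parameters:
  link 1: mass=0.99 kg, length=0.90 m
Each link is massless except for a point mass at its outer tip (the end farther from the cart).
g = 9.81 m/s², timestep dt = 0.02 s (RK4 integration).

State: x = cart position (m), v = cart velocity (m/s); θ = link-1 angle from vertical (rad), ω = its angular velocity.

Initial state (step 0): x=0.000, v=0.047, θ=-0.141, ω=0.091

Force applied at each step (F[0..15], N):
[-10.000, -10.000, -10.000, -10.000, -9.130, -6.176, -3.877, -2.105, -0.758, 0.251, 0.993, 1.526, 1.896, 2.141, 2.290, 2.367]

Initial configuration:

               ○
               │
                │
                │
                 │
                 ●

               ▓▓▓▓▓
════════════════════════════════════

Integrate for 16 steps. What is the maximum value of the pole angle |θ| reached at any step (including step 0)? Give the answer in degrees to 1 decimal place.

apply F[0]=-10.000 → step 1: x=-0.000, v=-0.052, θ=-0.138, ω=0.170
apply F[1]=-10.000 → step 2: x=-0.002, v=-0.152, θ=-0.134, ω=0.249
apply F[2]=-10.000 → step 3: x=-0.006, v=-0.252, θ=-0.128, ω=0.331
apply F[3]=-10.000 → step 4: x=-0.012, v=-0.353, θ=-0.121, ω=0.415
apply F[4]=-9.130 → step 5: x=-0.020, v=-0.445, θ=-0.112, ω=0.492
apply F[5]=-6.176 → step 6: x=-0.030, v=-0.504, θ=-0.102, ω=0.534
apply F[6]=-3.877 → step 7: x=-0.040, v=-0.538, θ=-0.091, ω=0.551
apply F[7]=-2.105 → step 8: x=-0.051, v=-0.553, θ=-0.080, ω=0.549
apply F[8]=-0.758 → step 9: x=-0.062, v=-0.554, θ=-0.069, ω=0.534
apply F[9]=+0.251 → step 10: x=-0.073, v=-0.544, θ=-0.059, ω=0.509
apply F[10]=+0.993 → step 11: x=-0.084, v=-0.527, θ=-0.049, ω=0.478
apply F[11]=+1.526 → step 12: x=-0.094, v=-0.504, θ=-0.039, ω=0.443
apply F[12]=+1.896 → step 13: x=-0.104, v=-0.479, θ=-0.031, ω=0.407
apply F[13]=+2.141 → step 14: x=-0.113, v=-0.451, θ=-0.023, ω=0.370
apply F[14]=+2.290 → step 15: x=-0.122, v=-0.422, θ=-0.016, ω=0.334
apply F[15]=+2.367 → step 16: x=-0.130, v=-0.394, θ=-0.010, ω=0.299
Max |angle| over trajectory = 0.141 rad = 8.1°.

Answer: 8.1°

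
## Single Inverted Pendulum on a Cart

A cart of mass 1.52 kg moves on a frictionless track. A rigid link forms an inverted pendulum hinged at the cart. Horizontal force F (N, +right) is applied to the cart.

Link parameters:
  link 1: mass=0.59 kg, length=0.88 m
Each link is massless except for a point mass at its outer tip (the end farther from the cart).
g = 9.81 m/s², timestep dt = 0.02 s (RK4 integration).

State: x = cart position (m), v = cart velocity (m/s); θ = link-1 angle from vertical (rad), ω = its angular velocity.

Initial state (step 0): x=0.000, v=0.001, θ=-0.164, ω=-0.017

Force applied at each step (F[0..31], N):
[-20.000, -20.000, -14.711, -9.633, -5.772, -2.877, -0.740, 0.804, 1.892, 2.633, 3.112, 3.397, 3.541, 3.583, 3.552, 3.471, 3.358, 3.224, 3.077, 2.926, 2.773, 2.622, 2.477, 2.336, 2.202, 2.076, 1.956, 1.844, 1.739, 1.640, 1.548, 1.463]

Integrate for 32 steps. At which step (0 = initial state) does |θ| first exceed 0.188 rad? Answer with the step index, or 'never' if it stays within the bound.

apply F[0]=-20.000 → step 1: x=-0.002, v=-0.247, θ=-0.162, ω=0.225
apply F[1]=-20.000 → step 2: x=-0.010, v=-0.496, θ=-0.155, ω=0.469
apply F[2]=-14.711 → step 3: x=-0.022, v=-0.677, θ=-0.144, ω=0.640
apply F[3]=-9.633 → step 4: x=-0.036, v=-0.794, θ=-0.130, ω=0.740
apply F[4]=-5.772 → step 5: x=-0.053, v=-0.860, θ=-0.115, ω=0.788
apply F[5]=-2.877 → step 6: x=-0.070, v=-0.890, θ=-0.099, ω=0.798
apply F[6]=-0.740 → step 7: x=-0.088, v=-0.894, θ=-0.083, ω=0.781
apply F[7]=+0.804 → step 8: x=-0.106, v=-0.878, θ=-0.068, ω=0.746
apply F[8]=+1.892 → step 9: x=-0.123, v=-0.848, θ=-0.053, ω=0.700
apply F[9]=+2.633 → step 10: x=-0.140, v=-0.810, θ=-0.040, ω=0.646
apply F[10]=+3.112 → step 11: x=-0.156, v=-0.767, θ=-0.028, ω=0.589
apply F[11]=+3.397 → step 12: x=-0.170, v=-0.721, θ=-0.016, ω=0.532
apply F[12]=+3.541 → step 13: x=-0.184, v=-0.673, θ=-0.006, ω=0.475
apply F[13]=+3.583 → step 14: x=-0.197, v=-0.626, θ=0.003, ω=0.421
apply F[14]=+3.552 → step 15: x=-0.209, v=-0.580, θ=0.010, ω=0.370
apply F[15]=+3.471 → step 16: x=-0.221, v=-0.535, θ=0.017, ω=0.323
apply F[16]=+3.358 → step 17: x=-0.231, v=-0.492, θ=0.023, ω=0.279
apply F[17]=+3.224 → step 18: x=-0.240, v=-0.452, θ=0.029, ω=0.239
apply F[18]=+3.077 → step 19: x=-0.249, v=-0.414, θ=0.033, ω=0.202
apply F[19]=+2.926 → step 20: x=-0.257, v=-0.378, θ=0.037, ω=0.169
apply F[20]=+2.773 → step 21: x=-0.264, v=-0.345, θ=0.040, ω=0.140
apply F[21]=+2.622 → step 22: x=-0.271, v=-0.313, θ=0.042, ω=0.113
apply F[22]=+2.477 → step 23: x=-0.277, v=-0.284, θ=0.044, ω=0.090
apply F[23]=+2.336 → step 24: x=-0.282, v=-0.257, θ=0.046, ω=0.069
apply F[24]=+2.202 → step 25: x=-0.287, v=-0.231, θ=0.047, ω=0.050
apply F[25]=+2.076 → step 26: x=-0.291, v=-0.207, θ=0.048, ω=0.034
apply F[26]=+1.956 → step 27: x=-0.295, v=-0.185, θ=0.049, ω=0.020
apply F[27]=+1.844 → step 28: x=-0.299, v=-0.165, θ=0.049, ω=0.007
apply F[28]=+1.739 → step 29: x=-0.302, v=-0.146, θ=0.049, ω=-0.003
apply F[29]=+1.640 → step 30: x=-0.305, v=-0.128, θ=0.049, ω=-0.013
apply F[30]=+1.548 → step 31: x=-0.307, v=-0.111, θ=0.048, ω=-0.021
apply F[31]=+1.463 → step 32: x=-0.309, v=-0.096, θ=0.048, ω=-0.028
max |θ| = 0.164 ≤ 0.188 over all 33 states.

Answer: never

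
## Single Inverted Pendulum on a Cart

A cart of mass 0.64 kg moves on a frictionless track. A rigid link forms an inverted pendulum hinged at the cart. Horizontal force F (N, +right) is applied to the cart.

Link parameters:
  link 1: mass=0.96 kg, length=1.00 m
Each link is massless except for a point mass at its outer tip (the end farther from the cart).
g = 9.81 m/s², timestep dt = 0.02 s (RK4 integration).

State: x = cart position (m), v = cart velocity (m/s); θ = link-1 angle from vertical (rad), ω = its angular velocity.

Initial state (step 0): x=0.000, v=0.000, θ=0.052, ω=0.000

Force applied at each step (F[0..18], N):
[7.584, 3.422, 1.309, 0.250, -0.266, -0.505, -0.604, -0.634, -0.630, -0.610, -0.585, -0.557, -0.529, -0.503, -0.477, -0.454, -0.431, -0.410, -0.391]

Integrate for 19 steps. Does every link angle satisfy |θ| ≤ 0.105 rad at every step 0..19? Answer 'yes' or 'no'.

apply F[0]=+7.584 → step 1: x=0.002, v=0.221, θ=0.050, ω=-0.211
apply F[1]=+3.422 → step 2: x=0.008, v=0.314, θ=0.045, ω=-0.294
apply F[2]=+1.309 → step 3: x=0.014, v=0.342, θ=0.039, ω=-0.314
apply F[3]=+0.250 → step 4: x=0.021, v=0.340, θ=0.033, ω=-0.305
apply F[4]=-0.266 → step 5: x=0.028, v=0.323, θ=0.027, ω=-0.282
apply F[5]=-0.505 → step 6: x=0.034, v=0.300, θ=0.021, ω=-0.255
apply F[6]=-0.604 → step 7: x=0.040, v=0.276, θ=0.017, ω=-0.227
apply F[7]=-0.634 → step 8: x=0.045, v=0.252, θ=0.012, ω=-0.200
apply F[8]=-0.630 → step 9: x=0.050, v=0.229, θ=0.009, ω=-0.175
apply F[9]=-0.610 → step 10: x=0.054, v=0.208, θ=0.005, ω=-0.153
apply F[10]=-0.585 → step 11: x=0.058, v=0.189, θ=0.002, ω=-0.132
apply F[11]=-0.557 → step 12: x=0.062, v=0.171, θ=-0.000, ω=-0.115
apply F[12]=-0.529 → step 13: x=0.065, v=0.155, θ=-0.002, ω=-0.099
apply F[13]=-0.503 → step 14: x=0.068, v=0.140, θ=-0.004, ω=-0.084
apply F[14]=-0.477 → step 15: x=0.070, v=0.126, θ=-0.006, ω=-0.072
apply F[15]=-0.454 → step 16: x=0.073, v=0.114, θ=-0.007, ω=-0.061
apply F[16]=-0.431 → step 17: x=0.075, v=0.103, θ=-0.008, ω=-0.051
apply F[17]=-0.410 → step 18: x=0.077, v=0.092, θ=-0.009, ω=-0.042
apply F[18]=-0.391 → step 19: x=0.079, v=0.083, θ=-0.010, ω=-0.035
Max |angle| over trajectory = 0.052 rad; bound = 0.105 → within bound.

Answer: yes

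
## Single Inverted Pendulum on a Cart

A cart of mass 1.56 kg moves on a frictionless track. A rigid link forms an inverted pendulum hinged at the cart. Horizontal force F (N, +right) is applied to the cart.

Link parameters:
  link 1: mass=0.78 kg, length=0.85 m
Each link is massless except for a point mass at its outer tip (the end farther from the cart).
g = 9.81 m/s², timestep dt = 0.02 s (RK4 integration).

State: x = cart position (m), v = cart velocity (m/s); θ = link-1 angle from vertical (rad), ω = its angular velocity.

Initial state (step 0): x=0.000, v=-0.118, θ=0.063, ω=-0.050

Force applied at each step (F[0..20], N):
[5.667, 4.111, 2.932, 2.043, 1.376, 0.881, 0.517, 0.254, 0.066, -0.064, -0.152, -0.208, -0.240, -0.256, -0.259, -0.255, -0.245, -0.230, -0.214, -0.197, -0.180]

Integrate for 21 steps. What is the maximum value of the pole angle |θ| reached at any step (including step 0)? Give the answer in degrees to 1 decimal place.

apply F[0]=+5.667 → step 1: x=-0.002, v=-0.052, θ=0.061, ω=-0.114
apply F[1]=+4.111 → step 2: x=-0.002, v=-0.005, θ=0.059, ω=-0.155
apply F[2]=+2.932 → step 3: x=-0.002, v=0.027, θ=0.055, ω=-0.179
apply F[3]=+2.043 → step 4: x=-0.001, v=0.048, θ=0.052, ω=-0.191
apply F[4]=+1.376 → step 5: x=-0.000, v=0.061, θ=0.048, ω=-0.195
apply F[5]=+0.881 → step 6: x=0.001, v=0.068, θ=0.044, ω=-0.192
apply F[6]=+0.517 → step 7: x=0.002, v=0.070, θ=0.040, ω=-0.186
apply F[7]=+0.254 → step 8: x=0.004, v=0.070, θ=0.037, ω=-0.176
apply F[8]=+0.066 → step 9: x=0.005, v=0.067, θ=0.033, ω=-0.165
apply F[9]=-0.064 → step 10: x=0.007, v=0.063, θ=0.030, ω=-0.153
apply F[10]=-0.152 → step 11: x=0.008, v=0.059, θ=0.027, ω=-0.141
apply F[11]=-0.208 → step 12: x=0.009, v=0.053, θ=0.024, ω=-0.129
apply F[12]=-0.240 → step 13: x=0.010, v=0.048, θ=0.022, ω=-0.118
apply F[13]=-0.256 → step 14: x=0.011, v=0.043, θ=0.020, ω=-0.106
apply F[14]=-0.259 → step 15: x=0.012, v=0.038, θ=0.018, ω=-0.096
apply F[15]=-0.255 → step 16: x=0.012, v=0.033, θ=0.016, ω=-0.087
apply F[16]=-0.245 → step 17: x=0.013, v=0.028, θ=0.014, ω=-0.078
apply F[17]=-0.230 → step 18: x=0.013, v=0.024, θ=0.013, ω=-0.070
apply F[18]=-0.214 → step 19: x=0.014, v=0.020, θ=0.011, ω=-0.062
apply F[19]=-0.197 → step 20: x=0.014, v=0.016, θ=0.010, ω=-0.056
apply F[20]=-0.180 → step 21: x=0.015, v=0.013, θ=0.009, ω=-0.050
Max |angle| over trajectory = 0.063 rad = 3.6°.

Answer: 3.6°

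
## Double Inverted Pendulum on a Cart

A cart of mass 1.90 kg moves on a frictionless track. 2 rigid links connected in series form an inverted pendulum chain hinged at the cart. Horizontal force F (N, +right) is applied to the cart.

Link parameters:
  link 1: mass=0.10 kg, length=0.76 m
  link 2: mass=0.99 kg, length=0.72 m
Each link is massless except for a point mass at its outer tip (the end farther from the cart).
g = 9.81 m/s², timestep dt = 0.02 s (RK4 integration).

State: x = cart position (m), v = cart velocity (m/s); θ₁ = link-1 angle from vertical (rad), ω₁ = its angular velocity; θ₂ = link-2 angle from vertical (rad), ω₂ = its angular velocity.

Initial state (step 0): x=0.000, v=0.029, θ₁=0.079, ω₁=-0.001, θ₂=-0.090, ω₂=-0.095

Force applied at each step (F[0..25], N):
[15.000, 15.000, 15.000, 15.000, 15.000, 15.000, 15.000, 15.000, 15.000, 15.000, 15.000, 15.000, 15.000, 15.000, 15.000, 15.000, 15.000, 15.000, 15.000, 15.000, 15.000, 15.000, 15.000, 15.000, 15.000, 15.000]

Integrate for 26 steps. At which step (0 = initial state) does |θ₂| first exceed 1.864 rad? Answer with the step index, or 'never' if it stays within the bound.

apply F[0]=+15.000 → step 1: x=0.002, v=0.180, θ₁=0.081, ω₁=0.172, θ₂=-0.096, ω₂=-0.509
apply F[1]=+15.000 → step 2: x=0.007, v=0.330, θ₁=0.086, ω₁=0.348, θ₂=-0.110, ω₂=-0.926
apply F[2]=+15.000 → step 3: x=0.015, v=0.481, θ₁=0.095, ω₁=0.520, θ₂=-0.133, ω₂=-1.345
apply F[3]=+15.000 → step 4: x=0.026, v=0.633, θ₁=0.107, ω₁=0.675, θ₂=-0.164, ω₂=-1.750
apply F[4]=+15.000 → step 5: x=0.041, v=0.785, θ₁=0.121, ω₁=0.795, θ₂=-0.203, ω₂=-2.125
apply F[5]=+15.000 → step 6: x=0.058, v=0.939, θ₁=0.138, ω₁=0.865, θ₂=-0.249, ω₂=-2.458
apply F[6]=+15.000 → step 7: x=0.078, v=1.093, θ₁=0.156, ω₁=0.881, θ₂=-0.301, ω₂=-2.747
apply F[7]=+15.000 → step 8: x=0.102, v=1.247, θ₁=0.173, ω₁=0.845, θ₂=-0.358, ω₂=-2.996
apply F[8]=+15.000 → step 9: x=0.128, v=1.402, θ₁=0.189, ω₁=0.760, θ₂=-0.421, ω₂=-3.217
apply F[9]=+15.000 → step 10: x=0.158, v=1.558, θ₁=0.203, ω₁=0.632, θ₂=-0.487, ω₂=-3.416
apply F[10]=+15.000 → step 11: x=0.190, v=1.714, θ₁=0.214, ω₁=0.463, θ₂=-0.557, ω₂=-3.602
apply F[11]=+15.000 → step 12: x=0.226, v=1.869, θ₁=0.221, ω₁=0.253, θ₂=-0.631, ω₂=-3.780
apply F[12]=+15.000 → step 13: x=0.265, v=2.025, θ₁=0.224, ω₁=0.003, θ₂=-0.708, ω₂=-3.954
apply F[13]=+15.000 → step 14: x=0.307, v=2.182, θ₁=0.221, ω₁=-0.289, θ₂=-0.789, ω₂=-4.123
apply F[14]=+15.000 → step 15: x=0.352, v=2.338, θ₁=0.212, ω₁=-0.627, θ₂=-0.873, ω₂=-4.289
apply F[15]=+15.000 → step 16: x=0.401, v=2.494, θ₁=0.196, ω₁=-1.013, θ₂=-0.961, ω₂=-4.448
apply F[16]=+15.000 → step 17: x=0.452, v=2.651, θ₁=0.171, ω₁=-1.449, θ₂=-1.051, ω₂=-4.594
apply F[17]=+15.000 → step 18: x=0.507, v=2.808, θ₁=0.137, ω₁=-1.934, θ₂=-1.144, ω₂=-4.719
apply F[18]=+15.000 → step 19: x=0.565, v=2.966, θ₁=0.094, ω₁=-2.468, θ₂=-1.240, ω₂=-4.808
apply F[19]=+15.000 → step 20: x=0.625, v=3.124, θ₁=0.038, ω₁=-3.043, θ₂=-1.336, ω₂=-4.844
apply F[20]=+15.000 → step 21: x=0.690, v=3.282, θ₁=-0.028, ω₁=-3.650, θ₂=-1.433, ω₂=-4.804
apply F[21]=+15.000 → step 22: x=0.757, v=3.439, θ₁=-0.108, ω₁=-4.275, θ₂=-1.528, ω₂=-4.664
apply F[22]=+15.000 → step 23: x=0.827, v=3.595, θ₁=-0.199, ω₁=-4.903, θ₂=-1.619, ω₂=-4.396
apply F[23]=+15.000 → step 24: x=0.901, v=3.749, θ₁=-0.304, ω₁=-5.521, θ₂=-1.703, ω₂=-3.977
apply F[24]=+15.000 → step 25: x=0.977, v=3.899, θ₁=-0.420, ω₁=-6.125, θ₂=-1.776, ω₂=-3.386
apply F[25]=+15.000 → step 26: x=1.056, v=4.043, θ₁=-0.549, ω₁=-6.730, θ₂=-1.837, ω₂=-2.603
max |θ₂| = 1.837 ≤ 1.864 over all 27 states.

Answer: never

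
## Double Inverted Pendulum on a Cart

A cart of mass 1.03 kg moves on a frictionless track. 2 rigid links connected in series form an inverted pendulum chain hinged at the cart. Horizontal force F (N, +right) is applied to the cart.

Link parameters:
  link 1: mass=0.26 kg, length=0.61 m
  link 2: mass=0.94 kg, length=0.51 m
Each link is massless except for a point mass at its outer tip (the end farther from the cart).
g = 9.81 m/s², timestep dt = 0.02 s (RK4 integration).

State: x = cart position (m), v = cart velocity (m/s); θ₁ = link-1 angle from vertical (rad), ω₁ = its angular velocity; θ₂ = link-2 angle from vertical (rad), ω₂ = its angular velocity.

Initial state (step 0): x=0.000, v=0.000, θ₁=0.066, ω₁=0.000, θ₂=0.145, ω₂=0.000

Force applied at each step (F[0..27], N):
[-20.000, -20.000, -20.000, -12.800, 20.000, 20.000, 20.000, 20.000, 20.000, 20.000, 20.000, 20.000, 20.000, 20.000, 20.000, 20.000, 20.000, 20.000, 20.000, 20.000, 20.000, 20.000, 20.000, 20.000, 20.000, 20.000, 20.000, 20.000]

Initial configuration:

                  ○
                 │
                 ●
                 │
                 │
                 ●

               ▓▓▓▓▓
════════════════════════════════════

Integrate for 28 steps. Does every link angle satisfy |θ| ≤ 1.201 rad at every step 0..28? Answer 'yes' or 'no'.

apply F[0]=-20.000 → step 1: x=-0.004, v=-0.401, θ₁=0.072, ω₁=0.603, θ₂=0.146, ω₂=0.114
apply F[1]=-20.000 → step 2: x=-0.016, v=-0.804, θ₁=0.090, ω₁=1.227, θ₂=0.149, ω₂=0.206
apply F[2]=-20.000 → step 3: x=-0.036, v=-1.207, θ₁=0.121, ω₁=1.883, θ₂=0.154, ω₂=0.259
apply F[3]=-12.800 → step 4: x=-0.063, v=-1.472, θ₁=0.164, ω₁=2.349, θ₂=0.160, ω₂=0.274
apply F[4]=+20.000 → step 5: x=-0.089, v=-1.127, θ₁=0.206, ω₁=1.880, θ₂=0.165, ω₂=0.231
apply F[5]=+20.000 → step 6: x=-0.108, v=-0.797, θ₁=0.239, ω₁=1.500, θ₂=0.168, ω₂=0.114
apply F[6]=+20.000 → step 7: x=-0.121, v=-0.479, θ₁=0.266, ω₁=1.197, θ₂=0.169, ω₂=-0.070
apply F[7]=+20.000 → step 8: x=-0.127, v=-0.170, θ₁=0.288, ω₁=0.958, θ₂=0.165, ω₂=-0.317
apply F[8]=+20.000 → step 9: x=-0.128, v=0.134, θ₁=0.305, ω₁=0.773, θ₂=0.156, ω₂=-0.621
apply F[9]=+20.000 → step 10: x=-0.122, v=0.435, θ₁=0.319, ω₁=0.634, θ₂=0.140, ω₂=-0.982
apply F[10]=+20.000 → step 11: x=-0.110, v=0.736, θ₁=0.330, ω₁=0.530, θ₂=0.116, ω₂=-1.395
apply F[11]=+20.000 → step 12: x=-0.093, v=1.040, θ₁=0.340, ω₁=0.450, θ₂=0.084, ω₂=-1.856
apply F[12]=+20.000 → step 13: x=-0.069, v=1.351, θ₁=0.349, ω₁=0.377, θ₂=0.042, ω₂=-2.352
apply F[13]=+20.000 → step 14: x=-0.038, v=1.669, θ₁=0.355, ω₁=0.286, θ₂=-0.011, ω₂=-2.868
apply F[14]=+20.000 → step 15: x=-0.002, v=1.998, θ₁=0.360, ω₁=0.154, θ₂=-0.073, ω₂=-3.381
apply F[15]=+20.000 → step 16: x=0.042, v=2.337, θ₁=0.361, ω₁=-0.044, θ₂=-0.146, ω₂=-3.873
apply F[16]=+20.000 → step 17: x=0.092, v=2.685, θ₁=0.357, ω₁=-0.326, θ₂=-0.228, ω₂=-4.327
apply F[17]=+20.000 → step 18: x=0.149, v=3.043, θ₁=0.347, ω₁=-0.707, θ₂=-0.318, ω₂=-4.732
apply F[18]=+20.000 → step 19: x=0.213, v=3.408, θ₁=0.328, ω₁=-1.198, θ₂=-0.417, ω₂=-5.078
apply F[19]=+20.000 → step 20: x=0.285, v=3.781, θ₁=0.299, ω₁=-1.804, θ₂=-0.521, ω₂=-5.352
apply F[20]=+20.000 → step 21: x=0.365, v=4.161, θ₁=0.255, ω₁=-2.531, θ₂=-0.630, ω₂=-5.530
apply F[21]=+20.000 → step 22: x=0.452, v=4.547, θ₁=0.196, ω₁=-3.379, θ₂=-0.741, ω₂=-5.575
apply F[22]=+20.000 → step 23: x=0.547, v=4.939, θ₁=0.119, ω₁=-4.342, θ₂=-0.852, ω₂=-5.431
apply F[23]=+20.000 → step 24: x=0.649, v=5.332, θ₁=0.022, ω₁=-5.409, θ₂=-0.957, ω₂=-5.024
apply F[24]=+20.000 → step 25: x=0.760, v=5.715, θ₁=-0.097, ω₁=-6.569, θ₂=-1.050, ω₂=-4.259
apply F[25]=+20.000 → step 26: x=0.878, v=6.069, θ₁=-0.241, ω₁=-7.827, θ₂=-1.124, ω₂=-3.026
apply F[26]=+20.000 → step 27: x=1.002, v=6.352, θ₁=-0.412, ω₁=-9.239, θ₂=-1.167, ω₂=-1.185
apply F[27]=+20.000 → step 28: x=1.131, v=6.463, θ₁=-0.613, ω₁=-10.924, θ₂=-1.166, ω₂=1.443
Max |angle| over trajectory = 1.167 rad; bound = 1.201 → within bound.

Answer: yes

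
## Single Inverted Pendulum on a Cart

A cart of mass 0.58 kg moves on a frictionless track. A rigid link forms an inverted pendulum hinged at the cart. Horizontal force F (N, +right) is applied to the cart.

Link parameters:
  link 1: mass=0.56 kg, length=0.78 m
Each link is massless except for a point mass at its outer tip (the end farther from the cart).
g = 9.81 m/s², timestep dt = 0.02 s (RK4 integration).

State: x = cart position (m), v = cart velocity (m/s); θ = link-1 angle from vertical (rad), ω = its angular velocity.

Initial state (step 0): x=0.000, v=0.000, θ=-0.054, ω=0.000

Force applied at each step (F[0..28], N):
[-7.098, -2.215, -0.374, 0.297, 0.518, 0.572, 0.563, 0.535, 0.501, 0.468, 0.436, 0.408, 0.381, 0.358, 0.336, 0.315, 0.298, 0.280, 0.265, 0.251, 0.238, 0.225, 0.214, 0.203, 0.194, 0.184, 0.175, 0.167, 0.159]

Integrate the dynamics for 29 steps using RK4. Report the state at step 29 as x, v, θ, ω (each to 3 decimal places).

Answer: x=-0.074, v=-0.017, θ=0.011, ω=-0.007

Derivation:
apply F[0]=-7.098 → step 1: x=-0.002, v=-0.234, θ=-0.051, ω=0.286
apply F[1]=-2.215 → step 2: x=-0.008, v=-0.301, θ=-0.045, ω=0.360
apply F[2]=-0.374 → step 3: x=-0.014, v=-0.307, θ=-0.038, ω=0.357
apply F[3]=+0.297 → step 4: x=-0.020, v=-0.290, θ=-0.031, ω=0.327
apply F[4]=+0.518 → step 5: x=-0.025, v=-0.267, θ=-0.025, ω=0.290
apply F[5]=+0.572 → step 6: x=-0.030, v=-0.243, θ=-0.019, ω=0.254
apply F[6]=+0.563 → step 7: x=-0.035, v=-0.221, θ=-0.014, ω=0.221
apply F[7]=+0.535 → step 8: x=-0.039, v=-0.200, θ=-0.010, ω=0.192
apply F[8]=+0.501 → step 9: x=-0.043, v=-0.181, θ=-0.007, ω=0.165
apply F[9]=+0.468 → step 10: x=-0.046, v=-0.164, θ=-0.004, ω=0.142
apply F[10]=+0.436 → step 11: x=-0.050, v=-0.148, θ=-0.001, ω=0.122
apply F[11]=+0.408 → step 12: x=-0.052, v=-0.134, θ=0.001, ω=0.104
apply F[12]=+0.381 → step 13: x=-0.055, v=-0.122, θ=0.003, ω=0.088
apply F[13]=+0.358 → step 14: x=-0.057, v=-0.110, θ=0.005, ω=0.075
apply F[14]=+0.336 → step 15: x=-0.059, v=-0.100, θ=0.006, ω=0.062
apply F[15]=+0.315 → step 16: x=-0.061, v=-0.090, θ=0.007, ω=0.052
apply F[16]=+0.298 → step 17: x=-0.063, v=-0.081, θ=0.008, ω=0.043
apply F[17]=+0.280 → step 18: x=-0.065, v=-0.073, θ=0.009, ω=0.035
apply F[18]=+0.265 → step 19: x=-0.066, v=-0.066, θ=0.010, ω=0.028
apply F[19]=+0.251 → step 20: x=-0.067, v=-0.059, θ=0.010, ω=0.021
apply F[20]=+0.238 → step 21: x=-0.068, v=-0.053, θ=0.011, ω=0.016
apply F[21]=+0.225 → step 22: x=-0.069, v=-0.047, θ=0.011, ω=0.011
apply F[22]=+0.214 → step 23: x=-0.070, v=-0.042, θ=0.011, ω=0.007
apply F[23]=+0.203 → step 24: x=-0.071, v=-0.037, θ=0.011, ω=0.004
apply F[24]=+0.194 → step 25: x=-0.072, v=-0.032, θ=0.011, ω=0.001
apply F[25]=+0.184 → step 26: x=-0.072, v=-0.028, θ=0.011, ω=-0.002
apply F[26]=+0.175 → step 27: x=-0.073, v=-0.024, θ=0.011, ω=-0.004
apply F[27]=+0.167 → step 28: x=-0.073, v=-0.021, θ=0.011, ω=-0.006
apply F[28]=+0.159 → step 29: x=-0.074, v=-0.017, θ=0.011, ω=-0.007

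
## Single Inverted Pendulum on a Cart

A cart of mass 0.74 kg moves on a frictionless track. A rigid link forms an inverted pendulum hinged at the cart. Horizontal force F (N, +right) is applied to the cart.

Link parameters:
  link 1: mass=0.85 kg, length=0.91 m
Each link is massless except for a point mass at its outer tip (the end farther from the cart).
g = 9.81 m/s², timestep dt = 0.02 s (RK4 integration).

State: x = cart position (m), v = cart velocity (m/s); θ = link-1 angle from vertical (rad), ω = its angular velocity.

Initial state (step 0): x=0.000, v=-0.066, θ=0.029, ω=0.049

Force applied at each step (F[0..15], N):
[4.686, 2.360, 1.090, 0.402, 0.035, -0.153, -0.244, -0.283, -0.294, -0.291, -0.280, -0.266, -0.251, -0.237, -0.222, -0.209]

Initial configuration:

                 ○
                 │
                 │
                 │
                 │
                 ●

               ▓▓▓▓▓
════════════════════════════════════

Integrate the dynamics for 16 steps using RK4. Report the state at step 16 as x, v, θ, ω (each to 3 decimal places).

apply F[0]=+4.686 → step 1: x=-0.000, v=0.054, θ=0.029, ω=-0.077
apply F[1]=+2.360 → step 2: x=0.002, v=0.111, θ=0.027, ω=-0.134
apply F[2]=+1.090 → step 3: x=0.004, v=0.135, θ=0.024, ω=-0.154
apply F[3]=+0.402 → step 4: x=0.007, v=0.141, θ=0.021, ω=-0.156
apply F[4]=+0.035 → step 5: x=0.010, v=0.138, θ=0.018, ω=-0.148
apply F[5]=-0.153 → step 6: x=0.012, v=0.130, θ=0.015, ω=-0.136
apply F[6]=-0.244 → step 7: x=0.015, v=0.120, θ=0.012, ω=-0.123
apply F[7]=-0.283 → step 8: x=0.017, v=0.110, θ=0.010, ω=-0.109
apply F[8]=-0.294 → step 9: x=0.019, v=0.100, θ=0.008, ω=-0.096
apply F[9]=-0.291 → step 10: x=0.021, v=0.091, θ=0.006, ω=-0.085
apply F[10]=-0.280 → step 11: x=0.023, v=0.082, θ=0.004, ω=-0.074
apply F[11]=-0.266 → step 12: x=0.024, v=0.074, θ=0.003, ω=-0.064
apply F[12]=-0.251 → step 13: x=0.026, v=0.067, θ=0.002, ω=-0.056
apply F[13]=-0.237 → step 14: x=0.027, v=0.060, θ=0.001, ω=-0.048
apply F[14]=-0.222 → step 15: x=0.028, v=0.054, θ=-0.000, ω=-0.041
apply F[15]=-0.209 → step 16: x=0.029, v=0.049, θ=-0.001, ω=-0.035

Answer: x=0.029, v=0.049, θ=-0.001, ω=-0.035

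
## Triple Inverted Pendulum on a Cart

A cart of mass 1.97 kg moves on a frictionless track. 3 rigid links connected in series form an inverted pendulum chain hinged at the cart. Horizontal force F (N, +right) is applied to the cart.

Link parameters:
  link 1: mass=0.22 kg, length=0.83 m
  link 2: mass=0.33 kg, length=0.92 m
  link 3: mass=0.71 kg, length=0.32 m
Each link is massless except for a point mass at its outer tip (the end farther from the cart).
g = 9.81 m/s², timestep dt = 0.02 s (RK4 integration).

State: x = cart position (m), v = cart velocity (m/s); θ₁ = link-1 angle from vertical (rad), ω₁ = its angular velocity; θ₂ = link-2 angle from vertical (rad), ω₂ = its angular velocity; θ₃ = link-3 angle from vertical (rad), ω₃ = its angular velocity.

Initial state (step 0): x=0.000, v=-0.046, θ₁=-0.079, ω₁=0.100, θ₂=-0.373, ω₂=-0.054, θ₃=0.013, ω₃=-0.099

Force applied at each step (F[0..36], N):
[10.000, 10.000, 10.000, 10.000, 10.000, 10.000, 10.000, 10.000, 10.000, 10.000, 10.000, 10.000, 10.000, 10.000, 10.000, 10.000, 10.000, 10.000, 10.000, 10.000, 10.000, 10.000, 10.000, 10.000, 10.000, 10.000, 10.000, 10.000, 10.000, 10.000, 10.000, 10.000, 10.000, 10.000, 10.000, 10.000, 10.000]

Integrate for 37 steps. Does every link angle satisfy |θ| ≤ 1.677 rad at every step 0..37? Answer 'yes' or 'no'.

apply F[0]=+10.000 → step 1: x=0.000, v=0.061, θ₁=-0.077, ω₁=0.126, θ₂=-0.377, ω₂=-0.348, θ₃=0.015, ω₃=0.288
apply F[1]=+10.000 → step 2: x=0.002, v=0.168, θ₁=-0.074, ω₁=0.149, θ₂=-0.387, ω₂=-0.637, θ₃=0.024, ω₃=0.666
apply F[2]=+10.000 → step 3: x=0.007, v=0.274, θ₁=-0.071, ω₁=0.164, θ₂=-0.402, ω₂=-0.915, θ₃=0.041, ω₃=1.029
apply F[3]=+10.000 → step 4: x=0.013, v=0.380, θ₁=-0.067, ω₁=0.168, θ₂=-0.423, ω₂=-1.178, θ₃=0.065, ω₃=1.368
apply F[4]=+10.000 → step 5: x=0.022, v=0.485, θ₁=-0.064, ω₁=0.157, θ₂=-0.449, ω₂=-1.420, θ₃=0.096, ω₃=1.675
apply F[5]=+10.000 → step 6: x=0.033, v=0.589, θ₁=-0.061, ω₁=0.128, θ₂=-0.480, ω₂=-1.638, θ₃=0.132, ω₃=1.945
apply F[6]=+10.000 → step 7: x=0.046, v=0.693, θ₁=-0.059, ω₁=0.081, θ₂=-0.515, ω₂=-1.832, θ₃=0.173, ω₃=2.174
apply F[7]=+10.000 → step 8: x=0.061, v=0.797, θ₁=-0.058, ω₁=0.018, θ₂=-0.553, ω₂=-2.003, θ₃=0.219, ω₃=2.361
apply F[8]=+10.000 → step 9: x=0.078, v=0.900, θ₁=-0.059, ω₁=-0.063, θ₂=-0.595, ω₂=-2.153, θ₃=0.268, ω₃=2.509
apply F[9]=+10.000 → step 10: x=0.097, v=1.003, θ₁=-0.061, ω₁=-0.158, θ₂=-0.639, ω₂=-2.287, θ₃=0.319, ω₃=2.621
apply F[10]=+10.000 → step 11: x=0.118, v=1.106, θ₁=-0.065, ω₁=-0.266, θ₂=-0.686, ω₂=-2.406, θ₃=0.372, ω₃=2.698
apply F[11]=+10.000 → step 12: x=0.141, v=1.209, θ₁=-0.072, ω₁=-0.388, θ₂=-0.735, ω₂=-2.515, θ₃=0.427, ω₃=2.746
apply F[12]=+10.000 → step 13: x=0.166, v=1.313, θ₁=-0.081, ω₁=-0.522, θ₂=-0.787, ω₂=-2.615, θ₃=0.482, ω₃=2.765
apply F[13]=+10.000 → step 14: x=0.193, v=1.416, θ₁=-0.093, ω₁=-0.669, θ₂=-0.840, ω₂=-2.708, θ₃=0.537, ω₃=2.759
apply F[14]=+10.000 → step 15: x=0.223, v=1.519, θ₁=-0.107, ω₁=-0.830, θ₂=-0.895, ω₂=-2.796, θ₃=0.592, ω₃=2.727
apply F[15]=+10.000 → step 16: x=0.254, v=1.623, θ₁=-0.126, ω₁=-1.004, θ₂=-0.952, ω₂=-2.879, θ₃=0.646, ω₃=2.671
apply F[16]=+10.000 → step 17: x=0.288, v=1.726, θ₁=-0.148, ω₁=-1.195, θ₂=-1.010, ω₂=-2.957, θ₃=0.699, ω₃=2.590
apply F[17]=+10.000 → step 18: x=0.323, v=1.830, θ₁=-0.174, ω₁=-1.404, θ₂=-1.070, ω₂=-3.029, θ₃=0.750, ω₃=2.484
apply F[18]=+10.000 → step 19: x=0.361, v=1.933, θ₁=-0.204, ω₁=-1.634, θ₂=-1.131, ω₂=-3.093, θ₃=0.798, ω₃=2.353
apply F[19]=+10.000 → step 20: x=0.400, v=2.037, θ₁=-0.239, ω₁=-1.886, θ₂=-1.194, ω₂=-3.146, θ₃=0.844, ω₃=2.199
apply F[20]=+10.000 → step 21: x=0.442, v=2.139, θ₁=-0.280, ω₁=-2.163, θ₂=-1.257, ω₂=-3.184, θ₃=0.886, ω₃=2.022
apply F[21]=+10.000 → step 22: x=0.486, v=2.241, θ₁=-0.326, ω₁=-2.468, θ₂=-1.321, ω₂=-3.200, θ₃=0.924, ω₃=1.825
apply F[22]=+10.000 → step 23: x=0.532, v=2.341, θ₁=-0.379, ω₁=-2.801, θ₂=-1.385, ω₂=-3.187, θ₃=0.959, ω₃=1.612
apply F[23]=+10.000 → step 24: x=0.580, v=2.438, θ₁=-0.438, ω₁=-3.164, θ₂=-1.448, ω₂=-3.136, θ₃=0.989, ω₃=1.387
apply F[24]=+10.000 → step 25: x=0.629, v=2.532, θ₁=-0.505, ω₁=-3.557, θ₂=-1.510, ω₂=-3.035, θ₃=1.014, ω₃=1.155
apply F[25]=+10.000 → step 26: x=0.681, v=2.620, θ₁=-0.581, ω₁=-3.981, θ₂=-1.569, ω₂=-2.873, θ₃=1.035, ω₃=0.919
apply F[26]=+10.000 → step 27: x=0.734, v=2.701, θ₁=-0.665, ω₁=-4.437, θ₂=-1.624, ω₂=-2.637, θ₃=1.051, ω₃=0.679
apply F[27]=+10.000 → step 28: x=0.789, v=2.772, θ₁=-0.758, ω₁=-4.930, θ₂=-1.674, ω₂=-2.314, θ₃=1.062, ω₃=0.431
apply F[28]=+10.000 → step 29: x=0.845, v=2.827, θ₁=-0.862, ω₁=-5.473, θ₂=-1.716, ω₂=-1.890, θ₃=1.068, ω₃=0.161
apply F[29]=+10.000 → step 30: x=0.902, v=2.859, θ₁=-0.978, ω₁=-6.090, θ₂=-1.749, ω₂=-1.347, θ₃=1.068, ω₃=-0.160
apply F[30]=+10.000 → step 31: x=0.959, v=2.855, θ₁=-1.107, ω₁=-6.824, θ₂=-1.769, ω₂=-0.665, θ₃=1.061, ω₃=-0.596
apply F[31]=+10.000 → step 32: x=1.016, v=2.787, θ₁=-1.252, ω₁=-7.735, θ₂=-1.774, ω₂=0.168, θ₃=1.043, ω₃=-1.297
apply F[32]=+10.000 → step 33: x=1.070, v=2.604, θ₁=-1.418, ω₁=-8.852, θ₂=-1.762, ω₂=1.059, θ₃=1.005, ω₃=-2.632
apply F[33]=+10.000 → step 34: x=1.119, v=2.253, θ₁=-1.606, ω₁=-9.910, θ₂=-1.734, ω₂=1.544, θ₃=0.929, ω₃=-5.243
apply F[34]=+10.000 → step 35: x=1.159, v=1.832, θ₁=-1.809, ω₁=-10.277, θ₂=-1.707, ω₂=0.998, θ₃=0.787, ω₃=-8.980
apply F[35]=+10.000 → step 36: x=1.193, v=1.530, θ₁=-2.013, ω₁=-10.044, θ₂=-1.698, ω₂=-0.050, θ₃=0.572, ω₃=-12.343
apply F[36]=+10.000 → step 37: x=1.221, v=1.354, θ₁=-2.210, ω₁=-9.664, θ₂=-1.708, ω₂=-0.874, θ₃=0.299, ω₃=-14.881
Max |angle| over trajectory = 2.210 rad; bound = 1.677 → exceeded.

Answer: no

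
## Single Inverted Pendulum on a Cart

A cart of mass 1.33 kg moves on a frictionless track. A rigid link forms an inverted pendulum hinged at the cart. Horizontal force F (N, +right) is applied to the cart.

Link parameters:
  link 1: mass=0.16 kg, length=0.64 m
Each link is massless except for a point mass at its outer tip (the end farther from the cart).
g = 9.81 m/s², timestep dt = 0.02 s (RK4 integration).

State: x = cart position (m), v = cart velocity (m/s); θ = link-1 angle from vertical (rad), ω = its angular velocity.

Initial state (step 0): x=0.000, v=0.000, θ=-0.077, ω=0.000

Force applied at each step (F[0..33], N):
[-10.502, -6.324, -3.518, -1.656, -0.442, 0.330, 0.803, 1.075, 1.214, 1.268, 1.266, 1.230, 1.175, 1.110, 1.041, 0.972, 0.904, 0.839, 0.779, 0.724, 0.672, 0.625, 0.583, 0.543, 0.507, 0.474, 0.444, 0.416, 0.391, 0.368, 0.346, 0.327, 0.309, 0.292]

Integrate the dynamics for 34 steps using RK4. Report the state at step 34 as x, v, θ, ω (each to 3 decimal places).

Answer: x=-0.104, v=-0.018, θ=0.016, ω=-0.019

Derivation:
apply F[0]=-10.502 → step 1: x=-0.002, v=-0.156, θ=-0.075, ω=0.220
apply F[1]=-6.324 → step 2: x=-0.006, v=-0.249, θ=-0.069, ω=0.343
apply F[2]=-3.518 → step 3: x=-0.011, v=-0.301, θ=-0.062, ω=0.403
apply F[3]=-1.656 → step 4: x=-0.017, v=-0.324, θ=-0.053, ω=0.422
apply F[4]=-0.442 → step 5: x=-0.024, v=-0.330, θ=-0.045, ω=0.416
apply F[5]=+0.330 → step 6: x=-0.030, v=-0.324, θ=-0.037, ω=0.394
apply F[6]=+0.803 → step 7: x=-0.037, v=-0.311, θ=-0.029, ω=0.364
apply F[7]=+1.075 → step 8: x=-0.043, v=-0.294, θ=-0.023, ω=0.329
apply F[8]=+1.214 → step 9: x=-0.049, v=-0.276, θ=-0.016, ω=0.294
apply F[9]=+1.268 → step 10: x=-0.054, v=-0.256, θ=-0.011, ω=0.260
apply F[10]=+1.266 → step 11: x=-0.059, v=-0.237, θ=-0.006, ω=0.227
apply F[11]=+1.230 → step 12: x=-0.063, v=-0.218, θ=-0.002, ω=0.197
apply F[12]=+1.175 → step 13: x=-0.068, v=-0.201, θ=0.002, ω=0.170
apply F[13]=+1.110 → step 14: x=-0.071, v=-0.184, θ=0.005, ω=0.145
apply F[14]=+1.041 → step 15: x=-0.075, v=-0.169, θ=0.008, ω=0.123
apply F[15]=+0.972 → step 16: x=-0.078, v=-0.154, θ=0.010, ω=0.103
apply F[16]=+0.904 → step 17: x=-0.081, v=-0.141, θ=0.012, ω=0.085
apply F[17]=+0.839 → step 18: x=-0.084, v=-0.129, θ=0.014, ω=0.070
apply F[18]=+0.779 → step 19: x=-0.086, v=-0.117, θ=0.015, ω=0.057
apply F[19]=+0.724 → step 20: x=-0.088, v=-0.107, θ=0.016, ω=0.045
apply F[20]=+0.672 → step 21: x=-0.090, v=-0.097, θ=0.017, ω=0.035
apply F[21]=+0.625 → step 22: x=-0.092, v=-0.088, θ=0.017, ω=0.026
apply F[22]=+0.583 → step 23: x=-0.094, v=-0.080, θ=0.018, ω=0.018
apply F[23]=+0.543 → step 24: x=-0.096, v=-0.072, θ=0.018, ω=0.011
apply F[24]=+0.507 → step 25: x=-0.097, v=-0.065, θ=0.018, ω=0.006
apply F[25]=+0.474 → step 26: x=-0.098, v=-0.058, θ=0.018, ω=0.001
apply F[26]=+0.444 → step 27: x=-0.099, v=-0.052, θ=0.018, ω=-0.003
apply F[27]=+0.416 → step 28: x=-0.100, v=-0.046, θ=0.018, ω=-0.007
apply F[28]=+0.391 → step 29: x=-0.101, v=-0.040, θ=0.018, ω=-0.010
apply F[29]=+0.368 → step 30: x=-0.102, v=-0.035, θ=0.018, ω=-0.012
apply F[30]=+0.346 → step 31: x=-0.102, v=-0.030, θ=0.017, ω=-0.015
apply F[31]=+0.327 → step 32: x=-0.103, v=-0.026, θ=0.017, ω=-0.016
apply F[32]=+0.309 → step 33: x=-0.104, v=-0.022, θ=0.017, ω=-0.018
apply F[33]=+0.292 → step 34: x=-0.104, v=-0.018, θ=0.016, ω=-0.019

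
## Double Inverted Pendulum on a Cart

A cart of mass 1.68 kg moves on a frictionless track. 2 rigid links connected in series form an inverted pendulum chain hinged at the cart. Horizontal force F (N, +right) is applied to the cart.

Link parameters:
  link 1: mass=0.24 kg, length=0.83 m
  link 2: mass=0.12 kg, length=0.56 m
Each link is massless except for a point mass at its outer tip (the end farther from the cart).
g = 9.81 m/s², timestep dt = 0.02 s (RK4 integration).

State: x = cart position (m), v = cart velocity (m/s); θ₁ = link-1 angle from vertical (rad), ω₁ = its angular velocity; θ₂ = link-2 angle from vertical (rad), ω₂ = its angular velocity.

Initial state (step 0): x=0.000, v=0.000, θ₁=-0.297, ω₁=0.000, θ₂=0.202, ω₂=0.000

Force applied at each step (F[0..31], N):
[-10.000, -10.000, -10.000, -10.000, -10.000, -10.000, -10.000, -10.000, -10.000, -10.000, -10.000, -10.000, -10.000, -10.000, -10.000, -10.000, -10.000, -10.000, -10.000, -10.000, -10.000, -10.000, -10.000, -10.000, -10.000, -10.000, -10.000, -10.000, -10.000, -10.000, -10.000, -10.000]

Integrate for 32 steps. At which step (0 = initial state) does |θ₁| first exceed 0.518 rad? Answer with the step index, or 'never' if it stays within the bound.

apply F[0]=-10.000 → step 1: x=-0.001, v=-0.107, θ₁=-0.297, ω₁=0.004, θ₂=0.205, ω₂=0.252
apply F[1]=-10.000 → step 2: x=-0.004, v=-0.214, θ₁=-0.297, ω₁=0.008, θ₂=0.212, ω₂=0.505
apply F[2]=-10.000 → step 3: x=-0.010, v=-0.320, θ₁=-0.297, ω₁=0.013, θ₂=0.225, ω₂=0.761
apply F[3]=-10.000 → step 4: x=-0.017, v=-0.427, θ₁=-0.296, ω₁=0.019, θ₂=0.243, ω₂=1.021
apply F[4]=-10.000 → step 5: x=-0.027, v=-0.535, θ₁=-0.296, ω₁=0.026, θ₂=0.266, ω₂=1.285
apply F[5]=-10.000 → step 6: x=-0.038, v=-0.642, θ₁=-0.295, ω₁=0.035, θ₂=0.294, ω₂=1.555
apply F[6]=-10.000 → step 7: x=-0.052, v=-0.750, θ₁=-0.294, ω₁=0.047, θ₂=0.328, ω₂=1.831
apply F[7]=-10.000 → step 8: x=-0.068, v=-0.858, θ₁=-0.293, ω₁=0.063, θ₂=0.367, ω₂=2.112
apply F[8]=-10.000 → step 9: x=-0.087, v=-0.967, θ₁=-0.292, ω₁=0.084, θ₂=0.412, ω₂=2.400
apply F[9]=-10.000 → step 10: x=-0.107, v=-1.076, θ₁=-0.290, ω₁=0.112, θ₂=0.463, ω₂=2.693
apply F[10]=-10.000 → step 11: x=-0.130, v=-1.185, θ₁=-0.287, ω₁=0.149, θ₂=0.520, ω₂=2.992
apply F[11]=-10.000 → step 12: x=-0.155, v=-1.295, θ₁=-0.284, ω₁=0.197, θ₂=0.583, ω₂=3.294
apply F[12]=-10.000 → step 13: x=-0.182, v=-1.405, θ₁=-0.279, ω₁=0.258, θ₂=0.652, ω₂=3.600
apply F[13]=-10.000 → step 14: x=-0.211, v=-1.516, θ₁=-0.273, ω₁=0.335, θ₂=0.727, ω₂=3.909
apply F[14]=-10.000 → step 15: x=-0.242, v=-1.627, θ₁=-0.266, ω₁=0.429, θ₂=0.808, ω₂=4.220
apply F[15]=-10.000 → step 16: x=-0.276, v=-1.739, θ₁=-0.256, ω₁=0.545, θ₂=0.896, ω₂=4.533
apply F[16]=-10.000 → step 17: x=-0.312, v=-1.851, θ₁=-0.244, ω₁=0.683, θ₂=0.990, ω₂=4.849
apply F[17]=-10.000 → step 18: x=-0.350, v=-1.964, θ₁=-0.229, ω₁=0.847, θ₂=1.090, ω₂=5.166
apply F[18]=-10.000 → step 19: x=-0.390, v=-2.078, θ₁=-0.210, ω₁=1.039, θ₂=1.196, ω₂=5.484
apply F[19]=-10.000 → step 20: x=-0.433, v=-2.192, θ₁=-0.187, ω₁=1.261, θ₂=1.309, ω₂=5.802
apply F[20]=-10.000 → step 21: x=-0.478, v=-2.306, θ₁=-0.159, ω₁=1.513, θ₂=1.428, ω₂=6.119
apply F[21]=-10.000 → step 22: x=-0.525, v=-2.422, θ₁=-0.126, ω₁=1.799, θ₂=1.554, ω₂=6.430
apply F[22]=-10.000 → step 23: x=-0.575, v=-2.538, θ₁=-0.087, ω₁=2.116, θ₂=1.685, ω₂=6.731
apply F[23]=-10.000 → step 24: x=-0.627, v=-2.656, θ₁=-0.041, ω₁=2.463, θ₂=1.823, ω₂=7.013
apply F[24]=-10.000 → step 25: x=-0.681, v=-2.774, θ₁=0.012, ω₁=2.838, θ₂=1.966, ω₂=7.266
apply F[25]=-10.000 → step 26: x=-0.738, v=-2.894, θ₁=0.072, ω₁=3.234, θ₂=2.113, ω₂=7.477
apply F[26]=-10.000 → step 27: x=-0.797, v=-3.015, θ₁=0.141, ω₁=3.644, θ₂=2.265, ω₂=7.630
apply F[27]=-10.000 → step 28: x=-0.858, v=-3.135, θ₁=0.218, ω₁=4.058, θ₂=2.418, ω₂=7.709
apply F[28]=-10.000 → step 29: x=-0.922, v=-3.254, θ₁=0.303, ω₁=4.467, θ₂=2.572, ω₂=7.699
apply F[29]=-10.000 → step 30: x=-0.989, v=-3.369, θ₁=0.397, ω₁=4.857, θ₂=2.725, ω₂=7.589
apply F[30]=-10.000 → step 31: x=-1.057, v=-3.477, θ₁=0.498, ω₁=5.221, θ₂=2.875, ω₂=7.371
apply F[31]=-10.000 → step 32: x=-1.128, v=-3.576, θ₁=0.605, ω₁=5.550, θ₂=3.019, ω₂=7.041
|θ₁| = 0.605 > 0.518 first at step 32.

Answer: 32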